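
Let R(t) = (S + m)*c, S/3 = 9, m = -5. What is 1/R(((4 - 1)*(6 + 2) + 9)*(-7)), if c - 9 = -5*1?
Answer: 1/88 ≈ 0.011364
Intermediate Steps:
c = 4 (c = 9 - 5*1 = 9 - 5 = 4)
S = 27 (S = 3*9 = 27)
R(t) = 88 (R(t) = (27 - 5)*4 = 22*4 = 88)
1/R(((4 - 1)*(6 + 2) + 9)*(-7)) = 1/88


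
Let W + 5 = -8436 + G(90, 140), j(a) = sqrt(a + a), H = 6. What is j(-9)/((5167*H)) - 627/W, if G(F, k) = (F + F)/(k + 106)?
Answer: 25707/346051 + I*sqrt(2)/10334 ≈ 0.074287 + 0.00013685*I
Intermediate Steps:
G(F, k) = 2*F/(106 + k) (G(F, k) = (2*F)/(106 + k) = 2*F/(106 + k))
j(a) = sqrt(2)*sqrt(a) (j(a) = sqrt(2*a) = sqrt(2)*sqrt(a))
W = -346051/41 (W = -5 + (-8436 + 2*90/(106 + 140)) = -5 + (-8436 + 2*90/246) = -5 + (-8436 + 2*90*(1/246)) = -5 + (-8436 + 30/41) = -5 - 345846/41 = -346051/41 ≈ -8440.3)
j(-9)/((5167*H)) - 627/W = (sqrt(2)*sqrt(-9))/((5167*6)) - 627/(-346051/41) = (sqrt(2)*(3*I))/31002 - 627*(-41/346051) = (3*I*sqrt(2))*(1/31002) + 25707/346051 = I*sqrt(2)/10334 + 25707/346051 = 25707/346051 + I*sqrt(2)/10334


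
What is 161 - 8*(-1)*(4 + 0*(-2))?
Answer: 193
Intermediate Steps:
161 - 8*(-1)*(4 + 0*(-2)) = 161 - (-8)*(4 + 0) = 161 - (-8)*4 = 161 - 1*(-32) = 161 + 32 = 193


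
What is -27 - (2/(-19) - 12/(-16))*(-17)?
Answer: -1219/76 ≈ -16.039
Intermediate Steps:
-27 - (2/(-19) - 12/(-16))*(-17) = -27 - (2*(-1/19) - 12*(-1/16))*(-17) = -27 - (-2/19 + 3/4)*(-17) = -27 - 1*49/76*(-17) = -27 - 49/76*(-17) = -27 + 833/76 = -1219/76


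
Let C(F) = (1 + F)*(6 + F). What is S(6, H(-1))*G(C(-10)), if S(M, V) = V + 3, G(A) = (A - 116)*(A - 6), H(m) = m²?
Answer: -9600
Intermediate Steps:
G(A) = (-116 + A)*(-6 + A)
S(M, V) = 3 + V
S(6, H(-1))*G(C(-10)) = (3 + (-1)²)*(696 + (6 + (-10)² + 7*(-10))² - 122*(6 + (-10)² + 7*(-10))) = (3 + 1)*(696 + (6 + 100 - 70)² - 122*(6 + 100 - 70)) = 4*(696 + 36² - 122*36) = 4*(696 + 1296 - 4392) = 4*(-2400) = -9600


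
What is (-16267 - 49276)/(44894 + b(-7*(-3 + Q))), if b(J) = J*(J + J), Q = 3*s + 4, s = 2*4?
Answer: -65543/106144 ≈ -0.61749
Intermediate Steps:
s = 8
Q = 28 (Q = 3*8 + 4 = 24 + 4 = 28)
b(J) = 2*J**2 (b(J) = J*(2*J) = 2*J**2)
(-16267 - 49276)/(44894 + b(-7*(-3 + Q))) = (-16267 - 49276)/(44894 + 2*(-7*(-3 + 28))**2) = -65543/(44894 + 2*(-7*25)**2) = -65543/(44894 + 2*(-175)**2) = -65543/(44894 + 2*30625) = -65543/(44894 + 61250) = -65543/106144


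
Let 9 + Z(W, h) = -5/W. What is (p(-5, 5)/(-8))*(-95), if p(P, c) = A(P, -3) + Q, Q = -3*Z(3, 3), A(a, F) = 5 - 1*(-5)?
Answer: 1995/4 ≈ 498.75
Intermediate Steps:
A(a, F) = 10 (A(a, F) = 5 + 5 = 10)
Z(W, h) = -9 - 5/W
Q = 32 (Q = -3*(-9 - 5/3) = -3*(-32/3) = 32)
p(P, c) = 42 (p(P, c) = 10 + 32 = 42)
(p(-5, 5)/(-8))*(-95) = (42/(-8))*(-95) = (42*(-⅛))*(-95) = -21/4*(-95) = 1995/4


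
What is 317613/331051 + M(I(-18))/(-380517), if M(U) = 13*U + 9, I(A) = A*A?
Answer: 39819926550/41990177789 ≈ 0.94832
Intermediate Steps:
I(A) = A²
M(U) = 9 + 13*U
317613/331051 + M(I(-18))/(-380517) = 317613/331051 + (9 + 13*(-18)²)/(-380517) = 317613*(1/331051) + (9 + 13*324)*(-1/380517) = 317613/331051 + (9 + 4212)*(-1/380517) = 317613/331051 + 4221*(-1/380517) = 317613/331051 - 1407/126839 = 39819926550/41990177789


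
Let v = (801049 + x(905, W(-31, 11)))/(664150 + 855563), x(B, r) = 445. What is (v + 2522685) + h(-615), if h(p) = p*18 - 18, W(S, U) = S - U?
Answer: 3816907413155/1519713 ≈ 2.5116e+6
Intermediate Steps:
h(p) = -18 + 18*p (h(p) = 18*p - 18 = -18 + 18*p)
v = 801494/1519713 (v = (801049 + 445)/(664150 + 855563) = 801494/1519713 ≈ 0.52740)
(v + 2522685) + h(-615) = (801494/1519713 + 2522685) + (-18 + 18*(-615)) = 3833757990899/1519713 + (-18 - 11070) = 3833757990899/1519713 - 11088 = 3816907413155/1519713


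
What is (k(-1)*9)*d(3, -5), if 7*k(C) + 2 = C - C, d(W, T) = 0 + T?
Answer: 90/7 ≈ 12.857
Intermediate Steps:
d(W, T) = T
k(C) = -2/7 (k(C) = -2/7 + (C - C)/7 = -2/7 + (⅐)*0 = -2/7 + 0 = -2/7)
(k(-1)*9)*d(3, -5) = -2/7*9*(-5) = -18/7*(-5) = 90/7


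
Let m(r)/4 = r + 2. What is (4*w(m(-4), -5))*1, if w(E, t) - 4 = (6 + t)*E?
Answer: -16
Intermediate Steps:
m(r) = 8 + 4*r (m(r) = 4*(r + 2) = 4*(2 + r) = 8 + 4*r)
w(E, t) = 4 + E*(6 + t) (w(E, t) = 4 + (6 + t)*E = 4 + E*(6 + t))
(4*w(m(-4), -5))*1 = (4*(4 + 6*(8 + 4*(-4)) + (8 + 4*(-4))*(-5)))*1 = (4*(4 + 6*(8 - 16) + (8 - 16)*(-5)))*1 = (4*(4 + 6*(-8) - 8*(-5)))*1 = (4*(4 - 48 + 40))*1 = (4*(-4))*1 = -16*1 = -16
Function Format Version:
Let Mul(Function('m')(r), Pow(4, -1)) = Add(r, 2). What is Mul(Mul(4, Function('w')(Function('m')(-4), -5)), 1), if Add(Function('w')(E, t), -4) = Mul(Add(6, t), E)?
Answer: -16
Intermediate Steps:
Function('m')(r) = Add(8, Mul(4, r)) (Function('m')(r) = Mul(4, Add(r, 2)) = Mul(4, Add(2, r)) = Add(8, Mul(4, r)))
Function('w')(E, t) = Add(4, Mul(E, Add(6, t))) (Function('w')(E, t) = Add(4, Mul(Add(6, t), E)) = Add(4, Mul(E, Add(6, t))))
Mul(Mul(4, Function('w')(Function('m')(-4), -5)), 1) = Mul(Mul(4, Add(4, Mul(6, Add(8, Mul(4, -4))), Mul(Add(8, Mul(4, -4)), -5))), 1) = Mul(Mul(4, Add(4, Mul(6, Add(8, -16)), Mul(Add(8, -16), -5))), 1) = Mul(Mul(4, Add(4, Mul(6, -8), Mul(-8, -5))), 1) = Mul(Mul(4, Add(4, -48, 40)), 1) = Mul(Mul(4, -4), 1) = Mul(-16, 1) = -16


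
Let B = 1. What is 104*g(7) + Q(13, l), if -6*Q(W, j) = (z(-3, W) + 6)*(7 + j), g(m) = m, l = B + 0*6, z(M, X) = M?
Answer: 724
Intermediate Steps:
l = 1 (l = 1 + 0*6 = 1 + 0 = 1)
Q(W, j) = -7/2 - j/2 (Q(W, j) = -(-3 + 6)*(7 + j)/6 = -(7 + j)/2 = -(21 + 3*j)/6 = -7/2 - j/2)
104*g(7) + Q(13, l) = 104*7 + (-7/2 - ½*1) = 728 + (-7/2 - ½) = 728 - 4 = 724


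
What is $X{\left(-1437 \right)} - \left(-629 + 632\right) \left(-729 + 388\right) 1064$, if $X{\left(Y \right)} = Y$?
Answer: $1087035$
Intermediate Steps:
$X{\left(-1437 \right)} - \left(-629 + 632\right) \left(-729 + 388\right) 1064 = -1437 - \left(-629 + 632\right) \left(-729 + 388\right) 1064 = -1437 - 3 \left(-341\right) 1064 = -1437 - \left(-1023\right) 1064 = -1437 - -1088472 = -1437 + 1088472 = 1087035$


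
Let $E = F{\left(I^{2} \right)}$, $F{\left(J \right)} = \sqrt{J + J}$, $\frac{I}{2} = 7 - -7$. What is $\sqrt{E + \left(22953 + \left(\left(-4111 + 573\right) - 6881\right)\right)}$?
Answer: $\sqrt{12534 + 28 \sqrt{2}} \approx 112.13$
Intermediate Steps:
$I = 28$ ($I = 2 \left(7 - -7\right) = 2 \left(7 + 7\right) = 2 \cdot 14 = 28$)
$F{\left(J \right)} = \sqrt{2} \sqrt{J}$ ($F{\left(J \right)} = \sqrt{2 J} = \sqrt{2} \sqrt{J}$)
$E = 28 \sqrt{2}$ ($E = \sqrt{2} \sqrt{28^{2}} = \sqrt{2} \sqrt{784} = \sqrt{2} \cdot 28 = 28 \sqrt{2} \approx 39.598$)
$\sqrt{E + \left(22953 + \left(\left(-4111 + 573\right) - 6881\right)\right)} = \sqrt{28 \sqrt{2} + \left(22953 + \left(\left(-4111 + 573\right) - 6881\right)\right)} = \sqrt{28 \sqrt{2} + \left(22953 - 10419\right)} = \sqrt{28 \sqrt{2} + 12534} = \sqrt{12534 + 28 \sqrt{2}}$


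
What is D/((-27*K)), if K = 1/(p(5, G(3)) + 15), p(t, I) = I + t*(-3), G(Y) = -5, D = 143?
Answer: 715/27 ≈ 26.481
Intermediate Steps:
p(t, I) = I - 3*t
K = -1/5 (K = 1/((-5 - 3*5) + 15) = 1/((-5 - 15) + 15) = 1/(-20 + 15) = 1/(-5) = -1/5 ≈ -0.20000)
D/((-27*K)) = 143/((-27*(-1/5))) = 143/(27/5) = 143*(5/27) = 715/27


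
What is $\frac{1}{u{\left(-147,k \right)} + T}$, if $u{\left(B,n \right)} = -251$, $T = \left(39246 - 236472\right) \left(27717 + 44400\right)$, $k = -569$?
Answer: $- \frac{1}{14223347693} \approx -7.0307 \cdot 10^{-11}$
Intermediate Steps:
$T = -14223347442$ ($T = \left(-197226\right) 72117 = -14223347442$)
$\frac{1}{u{\left(-147,k \right)} + T} = \frac{1}{-251 - 14223347442} = \frac{1}{-14223347693} = - \frac{1}{14223347693}$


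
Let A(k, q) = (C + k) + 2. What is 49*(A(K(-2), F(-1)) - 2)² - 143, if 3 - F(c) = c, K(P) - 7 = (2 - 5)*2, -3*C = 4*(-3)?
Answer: 1082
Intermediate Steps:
C = 4 (C = -4*(-3)/3 = -⅓*(-12) = 4)
K(P) = 1 (K(P) = 7 + (2 - 5)*2 = 7 - 3*2 = 7 - 6 = 1)
F(c) = 3 - c
A(k, q) = 6 + k (A(k, q) = (4 + k) + 2 = 6 + k)
49*(A(K(-2), F(-1)) - 2)² - 143 = 49*((6 + 1) - 2)² - 143 = 49*(7 - 2)² - 143 = 49*5² - 143 = 49*25 - 143 = 1225 - 143 = 1082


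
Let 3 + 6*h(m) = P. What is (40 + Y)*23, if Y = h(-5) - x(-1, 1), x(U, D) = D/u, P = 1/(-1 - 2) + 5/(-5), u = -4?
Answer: 32729/36 ≈ 909.14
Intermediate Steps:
P = -4/3 (P = 1/(-3) + 5*(-⅕) = 1*(-⅓) - 1 = -⅓ - 1 = -4/3 ≈ -1.3333)
h(m) = -13/18 (h(m) = -½ + (⅙)*(-4/3) = -½ - 2/9 = -13/18)
x(U, D) = -D/4 (x(U, D) = D/(-4) = D*(-¼) = -D/4)
Y = -17/36 (Y = -13/18 - (-1)/4 = -13/18 - 1*(-¼) = -13/18 + ¼ = -17/36 ≈ -0.47222)
(40 + Y)*23 = (40 - 17/36)*23 = (1423/36)*23 = 32729/36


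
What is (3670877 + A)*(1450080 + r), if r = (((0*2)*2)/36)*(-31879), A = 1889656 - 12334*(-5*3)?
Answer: 8331496993440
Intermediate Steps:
A = 2074666 (A = 1889656 - 12334*(-15) = 1889656 - 1*(-185010) = 1889656 + 185010 = 2074666)
r = 0 (r = ((0*2)*(1/36))*(-31879) = (0*(1/36))*(-31879) = 0*(-31879) = 0)
(3670877 + A)*(1450080 + r) = (3670877 + 2074666)*(1450080 + 0) = 5745543*1450080 = 8331496993440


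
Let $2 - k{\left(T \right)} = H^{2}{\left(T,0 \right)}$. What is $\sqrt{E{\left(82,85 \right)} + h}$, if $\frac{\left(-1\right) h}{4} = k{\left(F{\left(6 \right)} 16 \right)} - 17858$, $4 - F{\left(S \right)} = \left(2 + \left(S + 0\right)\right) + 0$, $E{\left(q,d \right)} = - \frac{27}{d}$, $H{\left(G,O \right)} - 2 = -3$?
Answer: $\frac{\sqrt{516065005}}{85} \approx 267.26$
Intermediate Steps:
$H{\left(G,O \right)} = -1$ ($H{\left(G,O \right)} = 2 - 3 = -1$)
$F{\left(S \right)} = 2 - S$ ($F{\left(S \right)} = 4 - \left(\left(2 + \left(S + 0\right)\right) + 0\right) = 4 - \left(\left(2 + S\right) + 0\right) = 4 - \left(2 + S\right) = 2 - S$)
$k{\left(T \right)} = 1$ ($k{\left(T \right)} = 2 - \left(-1\right)^{2} = 2 - 1 = 1$)
$h = 71428$ ($h = - 4 \left(1 - 17858\right) = \left(-4\right) \left(-17857\right) = 71428$)
$\sqrt{E{\left(82,85 \right)} + h} = \sqrt{- \frac{27}{85} + 71428} = \sqrt{\frac{6071353}{85}} = \frac{\sqrt{516065005}}{85}$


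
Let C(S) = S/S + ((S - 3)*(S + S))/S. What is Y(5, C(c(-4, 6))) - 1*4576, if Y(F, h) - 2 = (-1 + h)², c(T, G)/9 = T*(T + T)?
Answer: 320326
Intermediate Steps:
c(T, G) = 18*T² (c(T, G) = 9*(T*(T + T)) = 9*(T*(2*T)) = 9*(2*T²) = 18*T²)
C(S) = -5 + 2*S (C(S) = 1 + ((-3 + S)*(2*S))/S = 1 + (2*S*(-3 + S))/S = 1 + (-6 + 2*S) = -5 + 2*S)
Y(F, h) = 2 + (-1 + h)²
Y(5, C(c(-4, 6))) - 1*4576 = (2 + (-1 + (-5 + 2*(18*(-4)²)))²) - 1*4576 = (2 + (-1 + (-5 + 2*(18*16)))²) - 4576 = (2 + (-1 + (-5 + 2*288))²) - 4576 = (2 + (-1 + (-5 + 576))²) - 4576 = (2 + (-1 + 571)²) - 4576 = (2 + 570²) - 4576 = (2 + 324900) - 4576 = 324902 - 4576 = 320326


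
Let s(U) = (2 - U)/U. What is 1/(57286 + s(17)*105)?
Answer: 17/972287 ≈ 1.7485e-5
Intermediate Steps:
s(U) = (2 - U)/U
1/(57286 + s(17)*105) = 1/(57286 + ((2 - 1*17)/17)*105) = 1/(57286 + ((2 - 17)/17)*105) = 1/(57286 + ((1/17)*(-15))*105) = 1/(57286 - 15/17*105) = 1/(57286 - 1575/17) = 1/(972287/17) = 17/972287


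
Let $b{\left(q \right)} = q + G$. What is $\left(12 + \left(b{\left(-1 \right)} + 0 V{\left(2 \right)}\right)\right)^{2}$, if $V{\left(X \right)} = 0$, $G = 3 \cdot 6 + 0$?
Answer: $841$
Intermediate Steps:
$G = 18$ ($G = 18 + 0 = 18$)
$b{\left(q \right)} = 18 + q$ ($b{\left(q \right)} = q + 18 = 18 + q$)
$\left(12 + \left(b{\left(-1 \right)} + 0 V{\left(2 \right)}\right)\right)^{2} = \left(12 + \left(\left(18 - 1\right) + 0 \cdot 0\right)\right)^{2} = \left(12 + \left(17 + 0\right)\right)^{2} = \left(12 + 17\right)^{2} = 29^{2} = 841$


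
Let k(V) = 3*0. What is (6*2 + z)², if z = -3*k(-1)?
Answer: 144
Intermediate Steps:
k(V) = 0
z = 0 (z = -3*0 = 0)
(6*2 + z)² = (6*2 + 0)² = (12 + 0)² = 12² = 144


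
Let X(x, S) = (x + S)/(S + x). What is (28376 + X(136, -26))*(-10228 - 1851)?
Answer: -342765783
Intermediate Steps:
X(x, S) = 1 (X(x, S) = (S + x)/(S + x) = 1)
(28376 + X(136, -26))*(-10228 - 1851) = (28376 + 1)*(-10228 - 1851) = 28377*(-12079) = -342765783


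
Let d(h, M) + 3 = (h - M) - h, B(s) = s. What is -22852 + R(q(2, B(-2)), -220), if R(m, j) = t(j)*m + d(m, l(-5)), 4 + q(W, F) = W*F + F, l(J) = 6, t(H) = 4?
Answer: -22901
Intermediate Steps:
q(W, F) = -4 + F + F*W (q(W, F) = -4 + (W*F + F) = -4 + (F*W + F) = -4 + (F + F*W) = -4 + F + F*W)
d(h, M) = -3 - M (d(h, M) = -3 + ((h - M) - h) = -3 - M)
R(m, j) = -9 + 4*m (R(m, j) = 4*m + (-3 - 1*6) = 4*m + (-3 - 6) = 4*m - 9 = -9 + 4*m)
-22852 + R(q(2, B(-2)), -220) = -22852 + (-9 + 4*(-4 - 2 - 2*2)) = -22852 + (-9 + 4*(-4 - 2 - 4)) = -22852 + (-9 + 4*(-10)) = -22852 + (-9 - 40) = -22852 - 49 = -22901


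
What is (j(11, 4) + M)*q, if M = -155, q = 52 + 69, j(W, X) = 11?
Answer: -17424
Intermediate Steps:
q = 121
(j(11, 4) + M)*q = (11 - 155)*121 = -144*121 = -17424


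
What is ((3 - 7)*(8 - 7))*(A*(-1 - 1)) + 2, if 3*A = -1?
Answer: -⅔ ≈ -0.66667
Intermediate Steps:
A = -⅓ (A = (⅓)*(-1) = -⅓ ≈ -0.33333)
((3 - 7)*(8 - 7))*(A*(-1 - 1)) + 2 = ((3 - 7)*(8 - 7))*(-(-1 - 1)/3) + 2 = (-4*1)*(-⅓*(-2)) + 2 = -4*⅔ + 2 = -8/3 + 2 = -⅔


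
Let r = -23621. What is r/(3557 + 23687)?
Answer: -23621/27244 ≈ -0.86702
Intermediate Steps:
r/(3557 + 23687) = -23621/(3557 + 23687) = -23621/27244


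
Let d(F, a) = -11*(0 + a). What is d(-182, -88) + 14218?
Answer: 15186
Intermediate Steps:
d(F, a) = -11*a
d(-182, -88) + 14218 = -11*(-88) + 14218 = 968 + 14218 = 15186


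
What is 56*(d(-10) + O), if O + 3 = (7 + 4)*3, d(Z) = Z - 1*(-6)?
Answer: 1456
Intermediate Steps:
d(Z) = 6 + Z (d(Z) = Z + 6 = 6 + Z)
O = 30 (O = -3 + (7 + 4)*3 = -3 + 11*3 = -3 + 33 = 30)
56*(d(-10) + O) = 56*((6 - 10) + 30) = 56*(-4 + 30) = 56*26 = 1456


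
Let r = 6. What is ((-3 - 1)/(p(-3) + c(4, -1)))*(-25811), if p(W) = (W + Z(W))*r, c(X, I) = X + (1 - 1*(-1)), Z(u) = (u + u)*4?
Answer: -25811/39 ≈ -661.82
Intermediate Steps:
Z(u) = 8*u (Z(u) = (2*u)*4 = 8*u)
c(X, I) = 2 + X (c(X, I) = X + (1 + 1) = X + 2 = 2 + X)
p(W) = 54*W (p(W) = (W + 8*W)*6 = (9*W)*6 = 54*W)
((-3 - 1)/(p(-3) + c(4, -1)))*(-25811) = ((-3 - 1)/(54*(-3) + (2 + 4)))*(-25811) = -4/(-162 + 6)*(-25811) = -4/(-156)*(-25811) = -4*(-1/156)*(-25811) = (1/39)*(-25811) = -25811/39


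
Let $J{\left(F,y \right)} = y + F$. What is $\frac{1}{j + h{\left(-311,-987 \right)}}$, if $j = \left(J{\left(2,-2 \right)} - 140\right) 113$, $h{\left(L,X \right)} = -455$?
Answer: $- \frac{1}{16275} \approx -6.1444 \cdot 10^{-5}$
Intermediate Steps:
$J{\left(F,y \right)} = F + y$
$j = -15820$ ($j = \left(\left(2 - 2\right) - 140\right) 113 = \left(0 - 140\right) 113 = \left(-140\right) 113 = -15820$)
$\frac{1}{j + h{\left(-311,-987 \right)}} = \frac{1}{-15820 - 455} = \frac{1}{-16275} = - \frac{1}{16275}$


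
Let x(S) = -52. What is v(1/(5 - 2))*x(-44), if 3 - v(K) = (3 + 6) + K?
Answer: 988/3 ≈ 329.33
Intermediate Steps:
v(K) = -6 - K (v(K) = 3 - ((3 + 6) + K) = 3 - (9 + K) = 3 + (-9 - K) = -6 - K)
v(1/(5 - 2))*x(-44) = (-6 - 1/(5 - 2))*(-52) = (-6 - 1/3)*(-52) = (-6 - 1*⅓)*(-52) = (-6 - ⅓)*(-52) = -19/3*(-52) = 988/3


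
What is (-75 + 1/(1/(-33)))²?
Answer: 11664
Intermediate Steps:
(-75 + 1/(1/(-33)))² = (-75 + 1/(-1/33))² = (-75 - 33)² = (-108)² = 11664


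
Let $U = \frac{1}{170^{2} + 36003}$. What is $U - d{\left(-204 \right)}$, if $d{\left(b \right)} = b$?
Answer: $\frac{13240213}{64903} \approx 204.0$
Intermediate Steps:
$U = \frac{1}{64903}$ ($U = \frac{1}{28900 + 36003} = \frac{1}{64903} \approx 1.5408 \cdot 10^{-5}$)
$U - d{\left(-204 \right)} = \frac{1}{64903} - -204 = \frac{1}{64903} + 204 = \frac{13240213}{64903}$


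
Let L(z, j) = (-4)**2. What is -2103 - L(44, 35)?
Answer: -2119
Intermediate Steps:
L(z, j) = 16
-2103 - L(44, 35) = -2103 - 1*16 = -2103 - 16 = -2119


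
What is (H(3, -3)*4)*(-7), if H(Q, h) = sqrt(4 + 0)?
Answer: -56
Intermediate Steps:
H(Q, h) = 2 (H(Q, h) = sqrt(4) = 2)
(H(3, -3)*4)*(-7) = (2*4)*(-7) = 8*(-7) = -56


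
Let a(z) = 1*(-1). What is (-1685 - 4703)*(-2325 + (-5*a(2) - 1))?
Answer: 14826548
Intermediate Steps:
a(z) = -1
(-1685 - 4703)*(-2325 + (-5*a(2) - 1)) = (-1685 - 4703)*(-2325 + (-5*(-1) - 1)) = -6388*(-2325 + (5 - 1)) = -6388*(-2325 + 4) = -6388*(-2321) = 14826548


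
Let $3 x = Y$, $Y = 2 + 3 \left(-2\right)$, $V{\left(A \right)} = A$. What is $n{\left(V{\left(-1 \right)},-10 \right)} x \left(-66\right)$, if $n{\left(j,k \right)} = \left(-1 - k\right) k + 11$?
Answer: $-6952$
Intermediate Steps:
$Y = -4$ ($Y = 2 - 6 = -4$)
$n{\left(j,k \right)} = 11 + k \left(-1 - k\right)$ ($n{\left(j,k \right)} = k \left(-1 - k\right) + 11 = 11 + k \left(-1 - k\right)$)
$x = - \frac{4}{3}$ ($x = \frac{1}{3} \left(-4\right) = - \frac{4}{3} \approx -1.3333$)
$n{\left(V{\left(-1 \right)},-10 \right)} x \left(-66\right) = \left(11 - -10 - \left(-10\right)^{2}\right) \left(- \frac{4}{3}\right) \left(-66\right) = \left(11 + 10 - 100\right) \left(- \frac{4}{3}\right) \left(-66\right) = \left(-79\right) \left(- \frac{4}{3}\right) \left(-66\right) = \frac{316}{3} \left(-66\right) = -6952$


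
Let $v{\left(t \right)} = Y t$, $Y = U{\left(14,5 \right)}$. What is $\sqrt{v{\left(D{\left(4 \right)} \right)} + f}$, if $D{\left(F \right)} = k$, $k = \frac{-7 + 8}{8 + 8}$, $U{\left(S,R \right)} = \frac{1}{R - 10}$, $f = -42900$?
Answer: $\frac{i \sqrt{17160005}}{20} \approx 207.12 i$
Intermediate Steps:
$U{\left(S,R \right)} = \frac{1}{-10 + R}$
$Y = - \frac{1}{5}$ ($Y = \frac{1}{-10 + 5} = \frac{1}{-5} = - \frac{1}{5} \approx -0.2$)
$k = \frac{1}{16}$ ($k = 1 \cdot \frac{1}{16} = \frac{1}{16} \approx 0.0625$)
$D{\left(F \right)} = \frac{1}{16}$
$v{\left(t \right)} = - \frac{t}{5}$
$\sqrt{v{\left(D{\left(4 \right)} \right)} + f} = \sqrt{\left(- \frac{1}{5}\right) \frac{1}{16} - 42900} = \sqrt{- \frac{1}{80} - 42900} = \sqrt{- \frac{3432001}{80}} = \frac{i \sqrt{17160005}}{20}$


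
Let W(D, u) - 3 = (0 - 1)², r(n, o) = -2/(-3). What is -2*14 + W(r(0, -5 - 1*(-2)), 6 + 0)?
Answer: -24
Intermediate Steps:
r(n, o) = ⅔ (r(n, o) = -2*(-⅓) = ⅔)
W(D, u) = 4 (W(D, u) = 3 + (0 - 1)² = 3 + (-1)² = 3 + 1 = 4)
-2*14 + W(r(0, -5 - 1*(-2)), 6 + 0) = -2*14 + 4 = -28 + 4 = -24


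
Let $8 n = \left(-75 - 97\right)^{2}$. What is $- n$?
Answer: $-3698$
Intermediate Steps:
$n = 3698$ ($n = \frac{\left(-75 - 97\right)^{2}}{8} = \frac{\left(-172\right)^{2}}{8} = \frac{1}{8} \cdot 29584 = 3698$)
$- n = \left(-1\right) 3698 = -3698$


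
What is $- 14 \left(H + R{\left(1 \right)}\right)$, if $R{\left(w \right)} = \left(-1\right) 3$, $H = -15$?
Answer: $252$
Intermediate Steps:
$R{\left(w \right)} = -3$
$- 14 \left(H + R{\left(1 \right)}\right) = - 14 \left(-15 - 3\right) = \left(-14\right) \left(-18\right) = 252$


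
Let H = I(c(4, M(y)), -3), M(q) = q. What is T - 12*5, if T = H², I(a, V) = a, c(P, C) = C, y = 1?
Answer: -59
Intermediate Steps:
H = 1
T = 1 (T = 1² = 1)
T - 12*5 = 1 - 12*5 = 1 - 60 = -59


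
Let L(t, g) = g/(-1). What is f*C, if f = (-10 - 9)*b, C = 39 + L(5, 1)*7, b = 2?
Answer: -1216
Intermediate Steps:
L(t, g) = -g (L(t, g) = g*(-1) = -g)
C = 32 (C = 39 - 1*1*7 = 39 - 1*7 = 39 - 7 = 32)
f = -38 (f = (-10 - 9)*2 = -19*2 = -38)
f*C = -38*32 = -1216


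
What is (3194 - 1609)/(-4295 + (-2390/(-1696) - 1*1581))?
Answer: -1344080/4981653 ≈ -0.26981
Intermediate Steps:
(3194 - 1609)/(-4295 + (-2390/(-1696) - 1*1581)) = 1585/(-4295 + (-2390*(-1/1696) - 1581)) = 1585/(-4295 + (1195/848 - 1581)) = 1585/(-4295 - 1339493/848) = 1585/(-4981653/848) = 1585*(-848/4981653) = -1344080/4981653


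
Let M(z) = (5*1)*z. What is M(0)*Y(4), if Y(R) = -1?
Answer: 0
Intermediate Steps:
M(z) = 5*z
M(0)*Y(4) = (5*0)*(-1) = 0*(-1) = 0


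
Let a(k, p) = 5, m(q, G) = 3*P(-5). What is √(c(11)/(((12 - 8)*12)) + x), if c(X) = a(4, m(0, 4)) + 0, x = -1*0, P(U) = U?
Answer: √15/12 ≈ 0.32275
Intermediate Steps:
x = 0
m(q, G) = -15 (m(q, G) = 3*(-5) = -15)
c(X) = 5 (c(X) = 5 + 0 = 5)
√(c(11)/(((12 - 8)*12)) + x) = √(5/(((12 - 8)*12)) + 0) = √(5/((4*12)) + 0) = √(5/48 + 0) = √(5/48) = √15/12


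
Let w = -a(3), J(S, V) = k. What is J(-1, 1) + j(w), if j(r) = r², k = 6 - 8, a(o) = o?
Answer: 7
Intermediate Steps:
k = -2
J(S, V) = -2
w = -3 (w = -1*3 = -3)
J(-1, 1) + j(w) = -2 + (-3)² = -2 + 9 = 7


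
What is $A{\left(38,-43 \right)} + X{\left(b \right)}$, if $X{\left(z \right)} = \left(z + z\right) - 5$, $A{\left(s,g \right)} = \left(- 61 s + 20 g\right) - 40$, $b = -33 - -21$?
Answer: $-3247$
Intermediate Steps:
$b = -12$ ($b = -33 + 21 = -12$)
$A{\left(s,g \right)} = -40 - 61 s + 20 g$
$X{\left(z \right)} = -5 + 2 z$ ($X{\left(z \right)} = 2 z - 5 = -5 + 2 z$)
$A{\left(38,-43 \right)} + X{\left(b \right)} = \left(-40 - 2318 + 20 \left(-43\right)\right) + \left(-5 + 2 \left(-12\right)\right) = \left(-40 - 2318 - 860\right) - 29 = -3218 - 29 = -3247$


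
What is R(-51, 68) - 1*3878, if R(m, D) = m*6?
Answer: -4184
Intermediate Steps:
R(m, D) = 6*m
R(-51, 68) - 1*3878 = 6*(-51) - 1*3878 = -306 - 3878 = -4184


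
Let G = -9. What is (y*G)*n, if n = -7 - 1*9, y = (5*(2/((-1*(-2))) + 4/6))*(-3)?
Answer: -3600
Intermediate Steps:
y = -25 (y = (5*(2/2 + 4*(1/6)))*(-3) = (5*(2*(1/2) + 2/3))*(-3) = (5*(1 + 2/3))*(-3) = (5*(5/3))*(-3) = (25/3)*(-3) = -25)
n = -16 (n = -7 - 9 = -16)
(y*G)*n = -25*(-9)*(-16) = 225*(-16) = -3600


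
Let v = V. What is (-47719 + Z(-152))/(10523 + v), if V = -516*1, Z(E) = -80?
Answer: -47799/10007 ≈ -4.7766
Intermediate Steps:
V = -516
v = -516
(-47719 + Z(-152))/(10523 + v) = (-47719 - 80)/(10523 - 516) = -47799/10007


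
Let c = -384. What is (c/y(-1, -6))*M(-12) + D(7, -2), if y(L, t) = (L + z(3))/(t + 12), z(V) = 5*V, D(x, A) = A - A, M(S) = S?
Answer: 13824/7 ≈ 1974.9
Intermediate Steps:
D(x, A) = 0
y(L, t) = (15 + L)/(12 + t) (y(L, t) = (L + 5*3)/(t + 12) = (L + 15)/(12 + t) = (15 + L)/(12 + t))
(c/y(-1, -6))*M(-12) + D(7, -2) = -384*(12 - 6)/(15 - 1)*(-12) + 0 = -384/(14/6)*(-12) + 0 = -384/((⅙)*14)*(-12) + 0 = -384/7/3*(-12) + 0 = -384*3/7*(-12) + 0 = -1152/7*(-12) + 0 = 13824/7 + 0 = 13824/7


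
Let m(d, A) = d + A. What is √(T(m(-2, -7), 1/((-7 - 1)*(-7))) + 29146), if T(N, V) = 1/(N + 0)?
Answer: √262313/3 ≈ 170.72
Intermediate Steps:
m(d, A) = A + d
T(N, V) = 1/N
√(T(m(-2, -7), 1/((-7 - 1)*(-7))) + 29146) = √(1/(-7 - 2) + 29146) = √(1/(-9) + 29146) = √(-⅑ + 29146) = √(262313/9) = √262313/3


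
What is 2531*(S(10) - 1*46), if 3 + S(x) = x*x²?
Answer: 2406981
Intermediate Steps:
S(x) = -3 + x³ (S(x) = -3 + x*x² = -3 + x³)
2531*(S(10) - 1*46) = 2531*((-3 + 10³) - 1*46) = 2531*((-3 + 1000) - 46) = 2531*(997 - 46) = 2531*951 = 2406981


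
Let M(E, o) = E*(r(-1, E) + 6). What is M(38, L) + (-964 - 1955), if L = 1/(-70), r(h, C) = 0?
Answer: -2691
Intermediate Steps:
L = -1/70 ≈ -0.014286
M(E, o) = 6*E (M(E, o) = E*(0 + 6) = E*6 = 6*E)
M(38, L) + (-964 - 1955) = 6*38 + (-964 - 1955) = 228 - 2919 = -2691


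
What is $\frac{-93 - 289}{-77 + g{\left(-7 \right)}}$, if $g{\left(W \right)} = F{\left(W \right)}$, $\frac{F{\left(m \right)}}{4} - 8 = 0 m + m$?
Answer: $\frac{382}{73} \approx 5.2329$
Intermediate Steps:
$F{\left(m \right)} = 32 + 4 m$ ($F{\left(m \right)} = 32 + 4 \left(0 m + m\right) = 32 + 4 \left(0 + m\right) = 32 + 4 m$)
$g{\left(W \right)} = 32 + 4 W$
$\frac{-93 - 289}{-77 + g{\left(-7 \right)}} = \frac{-93 - 289}{-77 + \left(32 + 4 \left(-7\right)\right)} = - \frac{382}{-77 + \left(32 - 28\right)} = - \frac{382}{-77 + 4} = - \frac{382}{-73} = \left(-382\right) \left(- \frac{1}{73}\right) = \frac{382}{73}$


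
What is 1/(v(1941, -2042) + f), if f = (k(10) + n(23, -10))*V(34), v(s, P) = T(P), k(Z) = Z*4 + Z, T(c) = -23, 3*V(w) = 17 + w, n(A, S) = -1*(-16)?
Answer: 1/1099 ≈ 0.00090992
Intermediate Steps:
n(A, S) = 16
V(w) = 17/3 + w/3 (V(w) = (17 + w)/3 = 17/3 + w/3)
k(Z) = 5*Z (k(Z) = 4*Z + Z = 5*Z)
v(s, P) = -23
f = 1122 (f = (5*10 + 16)*(17/3 + (⅓)*34) = (50 + 16)*(17/3 + 34/3) = 66*17 = 1122)
1/(v(1941, -2042) + f) = 1/(-23 + 1122) = 1/1099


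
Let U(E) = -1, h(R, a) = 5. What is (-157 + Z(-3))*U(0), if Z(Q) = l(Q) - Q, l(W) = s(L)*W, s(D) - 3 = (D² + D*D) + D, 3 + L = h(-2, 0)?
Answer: 193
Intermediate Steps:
L = 2 (L = -3 + 5 = 2)
s(D) = 3 + D + 2*D² (s(D) = 3 + ((D² + D*D) + D) = 3 + ((D² + D²) + D) = 3 + (2*D² + D) = 3 + (D + 2*D²) = 3 + D + 2*D²)
l(W) = 13*W (l(W) = (3 + 2 + 2*2²)*W = (3 + 2 + 2*4)*W = (3 + 2 + 8)*W = 13*W)
Z(Q) = 12*Q (Z(Q) = 13*Q - Q = 12*Q)
(-157 + Z(-3))*U(0) = (-157 + 12*(-3))*(-1) = (-157 - 36)*(-1) = -193*(-1) = 193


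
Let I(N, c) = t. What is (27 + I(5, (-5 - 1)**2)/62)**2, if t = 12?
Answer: 710649/961 ≈ 739.49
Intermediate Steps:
I(N, c) = 12
(27 + I(5, (-5 - 1)**2)/62)**2 = (27 + 12/62)**2 = (27 + 12*(1/62))**2 = (27 + 6/31)**2 = (843/31)**2 = 710649/961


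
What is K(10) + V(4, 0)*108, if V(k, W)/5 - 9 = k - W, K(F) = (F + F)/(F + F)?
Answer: 7021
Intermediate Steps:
K(F) = 1 (K(F) = (2*F)/((2*F)) = (2*F)*(1/(2*F)) = 1)
V(k, W) = 45 - 5*W + 5*k (V(k, W) = 45 + 5*(k - W) = 45 + (-5*W + 5*k) = 45 - 5*W + 5*k)
K(10) + V(4, 0)*108 = 1 + (45 - 5*0 + 5*4)*108 = 1 + (45 + 0 + 20)*108 = 1 + 65*108 = 1 + 7020 = 7021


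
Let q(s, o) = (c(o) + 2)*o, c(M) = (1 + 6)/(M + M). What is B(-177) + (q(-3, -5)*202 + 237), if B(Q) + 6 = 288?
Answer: -794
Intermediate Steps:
B(Q) = 282 (B(Q) = -6 + 288 = 282)
c(M) = 7/(2*M) (c(M) = 7/((2*M)) = 7*(1/(2*M)) = 7/(2*M))
q(s, o) = o*(2 + 7/(2*o)) (q(s, o) = (7/(2*o) + 2)*o = (2 + 7/(2*o))*o = o*(2 + 7/(2*o)))
B(-177) + (q(-3, -5)*202 + 237) = 282 + ((7/2 + 2*(-5))*202 + 237) = 282 + ((7/2 - 10)*202 + 237) = 282 + (-13/2*202 + 237) = 282 + (-1313 + 237) = 282 - 1076 = -794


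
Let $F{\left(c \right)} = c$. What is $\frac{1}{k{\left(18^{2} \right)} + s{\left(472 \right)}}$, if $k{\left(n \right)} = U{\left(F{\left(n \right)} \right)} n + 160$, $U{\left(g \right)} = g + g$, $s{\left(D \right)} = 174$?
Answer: $\frac{1}{210286} \approx 4.7554 \cdot 10^{-6}$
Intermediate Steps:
$U{\left(g \right)} = 2 g$
$k{\left(n \right)} = 160 + 2 n^{2}$ ($k{\left(n \right)} = 2 n n + 160 = 2 n^{2} + 160 = 160 + 2 n^{2}$)
$\frac{1}{k{\left(18^{2} \right)} + s{\left(472 \right)}} = \frac{1}{\left(160 + 2 \left(18^{2}\right)^{2}\right) + 174} = \frac{1}{\left(160 + 2 \cdot 324^{2}\right) + 174} = \frac{1}{\left(160 + 2 \cdot 104976\right) + 174} = \frac{1}{\left(160 + 209952\right) + 174} = \frac{1}{210112 + 174} = \frac{1}{210286}$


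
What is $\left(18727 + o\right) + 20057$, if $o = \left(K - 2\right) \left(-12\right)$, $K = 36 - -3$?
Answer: $38340$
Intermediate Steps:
$K = 39$ ($K = 36 + 3 = 39$)
$o = -444$ ($o = \left(39 - 2\right) \left(-12\right) = 37 \left(-12\right) = -444$)
$\left(18727 + o\right) + 20057 = \left(18727 - 444\right) + 20057 = 18283 + 20057 = 38340$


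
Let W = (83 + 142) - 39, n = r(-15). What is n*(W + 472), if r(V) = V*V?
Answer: 148050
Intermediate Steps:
r(V) = V²
n = 225 (n = (-15)² = 225)
W = 186 (W = 225 - 39 = 186)
n*(W + 472) = 225*(186 + 472) = 225*658 = 148050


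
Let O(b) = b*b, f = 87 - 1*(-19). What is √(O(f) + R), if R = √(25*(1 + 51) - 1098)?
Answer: √(11236 + √202) ≈ 106.07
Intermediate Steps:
f = 106 (f = 87 + 19 = 106)
O(b) = b²
R = √202 (R = √(25*52 - 1098) = √(1300 - 1098) = √202 ≈ 14.213)
√(O(f) + R) = √(106² + √202) = √(11236 + √202)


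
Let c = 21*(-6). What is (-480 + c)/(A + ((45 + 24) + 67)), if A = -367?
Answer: 202/77 ≈ 2.6234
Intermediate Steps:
c = -126
(-480 + c)/(A + ((45 + 24) + 67)) = (-480 - 126)/(-367 + ((45 + 24) + 67)) = -606/(-367 + (69 + 67)) = -606/(-367 + 136) = -606/(-231) = -606*(-1/231) = 202/77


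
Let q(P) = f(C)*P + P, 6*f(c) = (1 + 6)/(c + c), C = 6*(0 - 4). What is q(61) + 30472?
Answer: 8793077/288 ≈ 30532.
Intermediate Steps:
C = -24 (C = 6*(-4) = -24)
f(c) = 7/(12*c) (f(c) = ((1 + 6)/(c + c))/6 = (7/((2*c)))/6 = (7*(1/(2*c)))/6 = (7/(2*c))/6 = 7/(12*c))
q(P) = 281*P/288 (q(P) = ((7/12)/(-24))*P + P = ((7/12)*(-1/24))*P + P = -7*P/288 + P = 281*P/288)
q(61) + 30472 = (281/288)*61 + 30472 = 17141/288 + 30472 = 8793077/288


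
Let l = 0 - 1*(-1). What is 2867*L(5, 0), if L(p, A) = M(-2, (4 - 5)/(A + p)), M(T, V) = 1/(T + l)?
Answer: -2867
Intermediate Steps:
l = 1 (l = 0 + 1 = 1)
M(T, V) = 1/(1 + T) (M(T, V) = 1/(T + 1) = 1/(1 + T))
L(p, A) = -1 (L(p, A) = 1/(1 - 2) = 1/(-1) = -1)
2867*L(5, 0) = 2867*(-1) = -2867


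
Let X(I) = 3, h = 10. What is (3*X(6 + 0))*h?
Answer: 90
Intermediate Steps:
(3*X(6 + 0))*h = (3*3)*10 = 9*10 = 90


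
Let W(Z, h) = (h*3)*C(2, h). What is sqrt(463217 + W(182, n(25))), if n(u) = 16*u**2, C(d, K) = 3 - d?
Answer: sqrt(493217) ≈ 702.29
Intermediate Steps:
W(Z, h) = 3*h (W(Z, h) = (h*3)*(3 - 1*2) = (3*h)*(3 - 2) = (3*h)*1 = 3*h)
sqrt(463217 + W(182, n(25))) = sqrt(463217 + 3*(16*25**2)) = sqrt(463217 + 3*(16*625)) = sqrt(463217 + 3*10000) = sqrt(463217 + 30000) = sqrt(493217)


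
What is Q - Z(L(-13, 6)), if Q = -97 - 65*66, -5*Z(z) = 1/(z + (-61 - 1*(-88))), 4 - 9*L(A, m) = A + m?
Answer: -5571481/1270 ≈ -4387.0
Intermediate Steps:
L(A, m) = 4/9 - A/9 - m/9 (L(A, m) = 4/9 - (A + m)/9 = 4/9 + (-A/9 - m/9) = 4/9 - A/9 - m/9)
Z(z) = -1/(5*(27 + z)) (Z(z) = -1/(5*(z + (-61 - 1*(-88)))) = -1/(5*(z + (-61 + 88))) = -1/(5*(z + 27)) = -1/(5*(27 + z)))
Q = -4387 (Q = -97 - 4290 = -4387)
Q - Z(L(-13, 6)) = -4387 - (-1)/(135 + 5*(4/9 - ⅑*(-13) - ⅑*6)) = -4387 - (-1)/(135 + 5*(4/9 + 13/9 - ⅔)) = -4387 - (-1)/(135 + 5*(11/9)) = -4387 - (-1)/(135 + 55/9) = -4387 - (-1)/1270/9 = -4387 - (-1)*9/1270 = -4387 - 1*(-9/1270) = -4387 + 9/1270 = -5571481/1270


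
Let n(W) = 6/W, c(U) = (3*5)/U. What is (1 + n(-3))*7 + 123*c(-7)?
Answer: -1894/7 ≈ -270.57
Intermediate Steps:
c(U) = 15/U
(1 + n(-3))*7 + 123*c(-7) = (1 + 6/(-3))*7 + 123*(15/(-7)) = (1 + 6*(-1/3))*7 + 123*(15*(-1/7)) = (1 - 2)*7 + 123*(-15/7) = -1*7 - 1845/7 = -7 - 1845/7 = -1894/7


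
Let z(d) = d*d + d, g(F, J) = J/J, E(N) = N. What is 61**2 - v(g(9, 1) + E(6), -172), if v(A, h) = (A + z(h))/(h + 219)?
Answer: 145468/47 ≈ 3095.1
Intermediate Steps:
g(F, J) = 1
z(d) = d + d**2 (z(d) = d**2 + d = d + d**2)
v(A, h) = (A + h*(1 + h))/(219 + h) (v(A, h) = (A + h*(1 + h))/(h + 219) = (A + h*(1 + h))/(219 + h))
61**2 - v(g(9, 1) + E(6), -172) = 61**2 - ((1 + 6) - 172*(1 - 172))/(219 - 172) = 3721 - (7 - 172*(-171))/47 = 3721 - (7 + 29412)/47 = 3721 - 29419/47 = 145468/47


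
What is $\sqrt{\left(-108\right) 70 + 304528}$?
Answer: $2 \sqrt{74242} \approx 544.95$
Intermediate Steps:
$\sqrt{\left(-108\right) 70 + 304528} = \sqrt{-7560 + 304528} = \sqrt{296968} = 2 \sqrt{74242}$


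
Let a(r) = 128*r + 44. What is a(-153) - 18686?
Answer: -38226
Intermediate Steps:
a(r) = 44 + 128*r
a(-153) - 18686 = (44 + 128*(-153)) - 18686 = (44 - 19584) - 18686 = -19540 - 18686 = -38226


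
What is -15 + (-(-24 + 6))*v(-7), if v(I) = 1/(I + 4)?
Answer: -21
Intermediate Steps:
v(I) = 1/(4 + I)
-15 + (-(-24 + 6))*v(-7) = -15 + (-(-24 + 6))/(4 - 7) = -15 - 1*(-18)/(-3) = -15 + 18*(-⅓) = -15 - 6 = -21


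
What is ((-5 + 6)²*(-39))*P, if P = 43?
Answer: -1677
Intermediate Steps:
((-5 + 6)²*(-39))*P = ((-5 + 6)²*(-39))*43 = (1²*(-39))*43 = (1*(-39))*43 = -39*43 = -1677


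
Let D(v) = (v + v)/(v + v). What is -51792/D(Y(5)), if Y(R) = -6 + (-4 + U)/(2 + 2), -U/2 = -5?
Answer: -51792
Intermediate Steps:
U = 10 (U = -2*(-5) = 10)
Y(R) = -9/2 (Y(R) = -6 + (-4 + 10)/(2 + 2) = -6 + 6/4 = -6 + 6*(¼) = -6 + 3/2 = -9/2)
D(v) = 1 (D(v) = (2*v)/((2*v)) = (2*v)*(1/(2*v)) = 1)
-51792/D(Y(5)) = -51792/1 = -51792*1 = -51792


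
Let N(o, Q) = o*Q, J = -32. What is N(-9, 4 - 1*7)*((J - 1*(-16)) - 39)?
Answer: -1485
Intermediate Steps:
N(o, Q) = Q*o
N(-9, 4 - 1*7)*((J - 1*(-16)) - 39) = ((4 - 1*7)*(-9))*((-32 - 1*(-16)) - 39) = ((4 - 7)*(-9))*((-32 + 16) - 39) = (-3*(-9))*(-16 - 39) = 27*(-55) = -1485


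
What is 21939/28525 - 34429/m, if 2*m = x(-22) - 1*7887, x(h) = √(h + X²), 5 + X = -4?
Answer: 1685615301984/177438935275 + 34429*√59/31102355 ≈ 9.5082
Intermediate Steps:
X = -9 (X = -5 - 4 = -9)
x(h) = √(81 + h) (x(h) = √(h + (-9)²) = √(h + 81) = √(81 + h))
m = -7887/2 + √59/2 (m = (√(81 - 22) - 1*7887)/2 = (√59 - 7887)/2 = (-7887 + √59)/2 = -7887/2 + √59/2 ≈ -3939.7)
21939/28525 - 34429/m = 21939/28525 - 34429/(-7887/2 + √59/2)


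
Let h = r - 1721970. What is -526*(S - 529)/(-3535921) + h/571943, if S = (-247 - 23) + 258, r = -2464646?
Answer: -14966298965074/2022345264503 ≈ -7.4005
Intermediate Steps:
S = -12 (S = -270 + 258 = -12)
h = -4186616 (h = -2464646 - 1721970 = -4186616)
-526*(S - 529)/(-3535921) + h/571943 = -526*(-12 - 529)/(-3535921) - 4186616/571943 = -526*(-541)*(-1/3535921) - 4186616*1/571943 = 284566*(-1/3535921) - 4186616/571943 = -284566/3535921 - 4186616/571943 = -14966298965074/2022345264503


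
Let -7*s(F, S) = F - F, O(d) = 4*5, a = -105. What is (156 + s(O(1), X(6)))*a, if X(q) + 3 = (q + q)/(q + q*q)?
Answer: -16380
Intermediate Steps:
X(q) = -3 + 2*q/(q + q²) (X(q) = -3 + (q + q)/(q + q*q) = -3 + (2*q)/(q + q²) = -3 + 2*q/(q + q²))
O(d) = 20
s(F, S) = 0 (s(F, S) = -(F - F)/7 = -⅐*0 = 0)
(156 + s(O(1), X(6)))*a = (156 + 0)*(-105) = 156*(-105) = -16380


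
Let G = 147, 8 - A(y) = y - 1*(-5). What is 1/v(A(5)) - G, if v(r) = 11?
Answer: -1616/11 ≈ -146.91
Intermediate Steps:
A(y) = 3 - y (A(y) = 8 - (y - 1*(-5)) = 8 - (y + 5) = 8 - (5 + y) = 8 + (-5 - y) = 3 - y)
1/v(A(5)) - G = 1/11 - 1*147 = 1/11 - 147 = -1616/11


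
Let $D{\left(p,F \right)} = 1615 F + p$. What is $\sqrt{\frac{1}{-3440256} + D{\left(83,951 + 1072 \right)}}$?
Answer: $\frac{\sqrt{2090658735848262}}{25296} \approx 1807.5$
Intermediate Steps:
$D{\left(p,F \right)} = p + 1615 F$
$\sqrt{\frac{1}{-3440256} + D{\left(83,951 + 1072 \right)}} = \sqrt{\frac{1}{-3440256} + \left(83 + 1615 \left(951 + 1072\right)\right)} = \sqrt{- \frac{1}{3440256} + \left(83 + 1615 \cdot 2023\right)} = \sqrt{- \frac{1}{3440256} + \left(83 + 3267145\right)} = \sqrt{- \frac{1}{3440256} + 3267228} = \sqrt{\frac{11240100730367}{3440256}} = \frac{\sqrt{2090658735848262}}{25296}$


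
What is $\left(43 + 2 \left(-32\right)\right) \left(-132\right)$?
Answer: $2772$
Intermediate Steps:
$\left(43 + 2 \left(-32\right)\right) \left(-132\right) = \left(43 - 64\right) \left(-132\right) = \left(-21\right) \left(-132\right) = 2772$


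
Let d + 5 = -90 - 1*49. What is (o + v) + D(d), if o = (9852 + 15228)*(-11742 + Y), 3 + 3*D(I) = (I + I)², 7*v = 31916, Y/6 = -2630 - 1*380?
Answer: -5231813675/7 ≈ -7.4740e+8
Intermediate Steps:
Y = -18060 (Y = 6*(-2630 - 1*380) = 6*(-2630 - 380) = 6*(-3010) = -18060)
v = 31916/7 (v = (⅐)*31916 = 31916/7 ≈ 4559.4)
d = -144 (d = -5 + (-90 - 1*49) = -5 + (-90 - 49) = -5 - 139 = -144)
D(I) = -1 + 4*I²/3 (D(I) = -1 + (I + I)²/3 = -1 + (2*I)²/3 = -1 + (4*I²)/3 = -1 + 4*I²/3)
o = -747434160 (o = (9852 + 15228)*(-11742 - 18060) = 25080*(-29802) = -747434160)
(o + v) + D(d) = (-747434160 + 31916/7) + (-1 + (4/3)*(-144)²) = -5232007204/7 + (-1 + (4/3)*20736) = -5232007204/7 + (-1 + 27648) = -5232007204/7 + 27647 = -5231813675/7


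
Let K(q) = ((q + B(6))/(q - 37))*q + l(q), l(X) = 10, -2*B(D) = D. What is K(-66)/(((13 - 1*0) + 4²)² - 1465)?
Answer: 881/16068 ≈ 0.054829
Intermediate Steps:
B(D) = -D/2
K(q) = 10 + q*(-3 + q)/(-37 + q) (K(q) = ((q - ½*6)/(q - 37))*q + 10 = ((q - 3)/(-37 + q))*q + 10 = ((-3 + q)/(-37 + q))*q + 10 = q*(-3 + q)/(-37 + q) + 10 = 10 + q*(-3 + q)/(-37 + q))
K(-66)/(((13 - 1*0) + 4²)² - 1465) = ((-370 + (-66)² + 7*(-66))/(-37 - 66))/(((13 - 1*0) + 4²)² - 1465) = ((-370 + 4356 - 462)/(-103))/(((13 + 0) + 16)² - 1465) = (-1/103*3524)/((13 + 16)² - 1465) = -3524/(103*(29² - 1465)) = -3524/(103*(841 - 1465)) = -3524/103/(-624) = -3524/103*(-1/624) = 881/16068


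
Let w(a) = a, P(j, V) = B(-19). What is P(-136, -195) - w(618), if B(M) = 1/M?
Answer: -11743/19 ≈ -618.05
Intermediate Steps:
P(j, V) = -1/19 (P(j, V) = 1/(-19) = -1/19)
P(-136, -195) - w(618) = -1/19 - 1*618 = -1/19 - 618 = -11743/19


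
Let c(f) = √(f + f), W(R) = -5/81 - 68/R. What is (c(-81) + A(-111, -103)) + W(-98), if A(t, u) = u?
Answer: -406298/3969 + 9*I*√2 ≈ -102.37 + 12.728*I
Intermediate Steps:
W(R) = -5/81 - 68/R (W(R) = -5*1/81 - 68/R = -5/81 - 68/R)
c(f) = √2*√f (c(f) = √(2*f) = √2*√f)
(c(-81) + A(-111, -103)) + W(-98) = (√2*√(-81) - 103) + (-5/81 - 68/(-98)) = (√2*(9*I) - 103) + (-5/81 - 68*(-1/98)) = (9*I*√2 - 103) + (-5/81 + 34/49) = (-103 + 9*I*√2) + 2509/3969 = -406298/3969 + 9*I*√2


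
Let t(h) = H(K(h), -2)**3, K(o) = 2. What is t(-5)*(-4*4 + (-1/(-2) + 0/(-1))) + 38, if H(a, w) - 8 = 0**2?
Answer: -7898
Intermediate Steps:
H(a, w) = 8 (H(a, w) = 8 + 0**2 = 8 + 0 = 8)
t(h) = 512 (t(h) = 8**3 = 512)
t(-5)*(-4*4 + (-1/(-2) + 0/(-1))) + 38 = 512*(-4*4 + (-1/(-2) + 0/(-1))) + 38 = 512*(-16 + (-1*(-1/2) + 0*(-1))) + 38 = 512*(-16 + (1/2 + 0)) + 38 = 512*(-16 + 1/2) + 38 = 512*(-31/2) + 38 = -7936 + 38 = -7898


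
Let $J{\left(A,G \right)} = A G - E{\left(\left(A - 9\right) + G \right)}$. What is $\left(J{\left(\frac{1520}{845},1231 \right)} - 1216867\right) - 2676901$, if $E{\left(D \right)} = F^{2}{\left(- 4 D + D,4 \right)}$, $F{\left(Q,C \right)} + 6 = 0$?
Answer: $- \frac{657678652}{169} \approx -3.8916 \cdot 10^{6}$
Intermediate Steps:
$F{\left(Q,C \right)} = -6$ ($F{\left(Q,C \right)} = -6 + 0 = -6$)
$E{\left(D \right)} = 36$ ($E{\left(D \right)} = \left(-6\right)^{2} = 36$)
$J{\left(A,G \right)} = -36 + A G$ ($J{\left(A,G \right)} = A G - 36 = -36 + A G$)
$\left(J{\left(\frac{1520}{845},1231 \right)} - 1216867\right) - 2676901 = \left(\left(-36 + \frac{1520}{845} \cdot 1231\right) - 1216867\right) - 2676901 = \left(\left(-36 + 1520 \cdot \frac{1}{845} \cdot 1231\right) - 1216867\right) - 2676901 = \left(\left(-36 + \frac{304}{169} \cdot 1231\right) - 1216867\right) - 2676901 = \left(\left(-36 + \frac{374224}{169}\right) - 1216867\right) - 2676901 = \left(\frac{368140}{169} - 1216867\right) - 2676901 = - \frac{205282383}{169} - 2676901 = - \frac{657678652}{169}$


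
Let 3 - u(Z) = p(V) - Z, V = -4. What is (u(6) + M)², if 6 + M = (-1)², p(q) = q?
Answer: 64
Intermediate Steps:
u(Z) = 7 + Z (u(Z) = 3 - (-4 - Z) = 3 + (4 + Z) = 7 + Z)
M = -5 (M = -6 + (-1)² = -6 + 1 = -5)
(u(6) + M)² = ((7 + 6) - 5)² = (13 - 5)² = 8² = 64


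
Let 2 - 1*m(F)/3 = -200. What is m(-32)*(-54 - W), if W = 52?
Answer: -64236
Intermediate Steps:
m(F) = 606 (m(F) = 6 - 3*(-200) = 6 + 600 = 606)
m(-32)*(-54 - W) = 606*(-54 - 1*52) = 606*(-54 - 52) = 606*(-106) = -64236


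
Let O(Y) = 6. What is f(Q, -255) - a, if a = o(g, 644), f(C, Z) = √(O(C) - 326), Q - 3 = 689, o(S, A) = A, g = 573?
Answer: -644 + 8*I*√5 ≈ -644.0 + 17.889*I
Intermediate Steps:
Q = 692 (Q = 3 + 689 = 692)
f(C, Z) = 8*I*√5 (f(C, Z) = √(6 - 326) = √(-320) = 8*I*√5)
a = 644
f(Q, -255) - a = 8*I*√5 - 1*644 = 8*I*√5 - 644 = -644 + 8*I*√5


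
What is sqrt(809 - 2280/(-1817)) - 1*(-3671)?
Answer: 3671 + sqrt(2675047361)/1817 ≈ 3699.5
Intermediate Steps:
sqrt(809 - 2280/(-1817)) - 1*(-3671) = sqrt(809 - 2280*(-1/1817)) + 3671 = sqrt(809 + 2280/1817) + 3671 = sqrt(1472233/1817) + 3671 = sqrt(2675047361)/1817 + 3671 = 3671 + sqrt(2675047361)/1817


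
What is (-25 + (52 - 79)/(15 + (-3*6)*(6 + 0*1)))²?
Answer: 586756/961 ≈ 610.57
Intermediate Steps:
(-25 + (52 - 79)/(15 + (-3*6)*(6 + 0*1)))² = (-25 - 27/(15 - 18*(6 + 0)))² = (-25 - 27/(15 - 18*6))² = (-25 - 27/(15 - 108))² = (-25 - 27/(-93))² = (-25 - 27*(-1/93))² = (-25 + 9/31)² = (-766/31)² = 586756/961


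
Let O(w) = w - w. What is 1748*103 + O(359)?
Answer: 180044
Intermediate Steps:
O(w) = 0
1748*103 + O(359) = 1748*103 + 0 = 180044 + 0 = 180044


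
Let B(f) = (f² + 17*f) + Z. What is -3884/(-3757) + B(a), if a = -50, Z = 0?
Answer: 6202934/3757 ≈ 1651.0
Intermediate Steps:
B(f) = f² + 17*f (B(f) = (f² + 17*f) + 0 = f² + 17*f)
-3884/(-3757) + B(a) = -3884/(-3757) - 50*(17 - 50) = -3884*(-1/3757) - 50*(-33) = 3884/3757 + 1650 = 6202934/3757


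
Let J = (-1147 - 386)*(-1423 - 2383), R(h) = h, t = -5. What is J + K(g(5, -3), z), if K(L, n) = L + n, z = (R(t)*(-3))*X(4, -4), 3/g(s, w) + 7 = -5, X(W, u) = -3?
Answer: 23338211/4 ≈ 5.8346e+6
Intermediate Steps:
g(s, w) = -¼ (g(s, w) = 3/(-7 - 5) = 3/(-12) = 3*(-1/12) = -¼)
z = -45 (z = -5*(-3)*(-3) = 15*(-3) = -45)
J = 5834598 (J = -1533*(-3806) = 5834598)
J + K(g(5, -3), z) = 5834598 + (-¼ - 45) = 5834598 - 181/4 = 23338211/4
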